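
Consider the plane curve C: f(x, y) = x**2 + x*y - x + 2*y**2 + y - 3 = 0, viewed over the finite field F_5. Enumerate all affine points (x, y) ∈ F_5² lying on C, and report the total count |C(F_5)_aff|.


Affine F_5-points: {(0, 1)}; count = 1.

For each of the 25 pairs (x, y) ∈ F_5², evaluate f(x, y) mod 5. Record the zeros.
  x = 0: [0↦2, 1↦0, 2↦2, 3↦3, 4↦3]  zeros at y ∈ {1}
  x = 1: [0↦2, 1↦1, 2↦4, 3↦1, 4↦2]  zeros at y ∈ ∅
  x = 2: [0↦4, 1↦4, 2↦3, 3↦1, 4↦3]  zeros at y ∈ ∅
  x = 3: [0↦3, 1↦4, 2↦4, 3↦3, 4↦1]  zeros at y ∈ ∅
  x = 4: [0↦4, 1↦1, 2↦2, 3↦2, 4↦1]  zeros at y ∈ ∅
Collecting zeros: affine points = {(0, 1)}.
Total count |C(F_5)_aff| = 1.


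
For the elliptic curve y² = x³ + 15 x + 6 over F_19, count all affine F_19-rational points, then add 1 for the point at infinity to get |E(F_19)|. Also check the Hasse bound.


Affine points = {(0, 5), (0, 14), (2, 5), (2, 14), (4, 4), (4, 15), (5, 4), (5, 15), (7, 6), (7, 13), (8, 7), (8, 12), (10, 4), (10, 15), (11, 1), (11, 18), (13, 2), (13, 17), (17, 5), (17, 14), (18, 3), (18, 16)}; affine count = 22; |E(F_19)| = 23.

Discriminant check: Δ ∝ 4a³ + 27b² = 4·15³ + 27·6² = 4·3375 + 27·36 ≡ 13 (mod 19). Nonzero ⇒ E is nonsingular.
For each x ∈ F_19, compute rhs = x³ + 15·x + 6 mod 19, then count y ∈ F_19 with y² ≡ rhs.
  x = 0: rhs = 6, matching y values: 5, 14 (2 points).
  x = 1: rhs = 3, matching y values: none (0 points).
  x = 2: rhs = 6, matching y values: 5, 14 (2 points).
  x = 3: rhs = 2, matching y values: none (0 points).
  x = 4: rhs = 16, matching y values: 4, 15 (2 points).
  x = 5: rhs = 16, matching y values: 4, 15 (2 points).
  x = 6: rhs = 8, matching y values: none (0 points).
  x = 7: rhs = 17, matching y values: 6, 13 (2 points).
  x = 8: rhs = 11, matching y values: 7, 12 (2 points).
  x = 9: rhs = 15, matching y values: none (0 points).
  x = 10: rhs = 16, matching y values: 4, 15 (2 points).
  x = 11: rhs = 1, matching y values: 1, 18 (2 points).
  x = 12: rhs = 14, matching y values: none (0 points).
  x = 13: rhs = 4, matching y values: 2, 17 (2 points).
  x = 14: rhs = 15, matching y values: none (0 points).
  x = 15: rhs = 15, matching y values: none (0 points).
  x = 16: rhs = 10, matching y values: none (0 points).
  x = 17: rhs = 6, matching y values: 5, 14 (2 points).
  x = 18: rhs = 9, matching y values: 3, 16 (2 points).
Total affine count: 22.
Full point count |E(F_19)| = 22 + 1 = 23.
Hasse bound: |23 − (19+1)| = |3| = 3 ≤ 2√19 ≈ 8.7178 ✓.


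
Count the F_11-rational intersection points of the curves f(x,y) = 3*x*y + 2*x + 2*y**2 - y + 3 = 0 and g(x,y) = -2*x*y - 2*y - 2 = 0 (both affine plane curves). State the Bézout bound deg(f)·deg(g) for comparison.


Common zeros: ∅; count = 0; Bézout bound = 4.

deg(f) = 2, deg(g) = 2, so Bézout bound = 4.
Scan x ∈ F_11. For each x, list the y ∈ F_11 with f(x, y) ≡ 0 and those with g(x, y) ≡ 0 (mod 11); the common zeros in that column are the intersection.
  x = 0: f ≡ 0 at y ∈ ∅; g ≡ 0 at y ∈ {10}; common: ∅.
  x = 1: f ≡ 0 at y ∈ ∅; g ≡ 0 at y ∈ {5}; common: ∅.
  x = 2: f ≡ 0 at y ∈ ∅; g ≡ 0 at y ∈ {7}; common: ∅.
  x = 3: f ≡ 0 at y ∈ {2, 5}; g ≡ 0 at y ∈ {8}; common: ∅.
  x = 4: f ≡ 0 at y ∈ {0}; g ≡ 0 at y ∈ {2}; common: ∅.
  x = 5: f ≡ 0 at y ∈ {7, 8}; g ≡ 0 at y ∈ {9}; common: ∅.
  x = 6: f ≡ 0 at y ∈ {9, 10}; g ≡ 0 at y ∈ {3}; common: ∅.
  x = 7: f ≡ 0 at y ∈ {6}; g ≡ 0 at y ∈ {4}; common: ∅.
  x = 8: f ≡ 0 at y ∈ {1, 4}; g ≡ 0 at y ∈ {6}; common: ∅.
  x = 9: f ≡ 0 at y ∈ ∅; g ≡ 0 at y ∈ {1}; common: ∅.
  x = 10: f ≡ 0 at y ∈ ∅; g ≡ 0 at y ∈ ∅; common: ∅.
Collecting: common zeros = ∅, so the count is 0.
Comparison with the Bézout bound: 0 ≤ 4 = deg(f)·deg(g), as expected for curves with no common component (the affine F_11-count falls short of the bound because intersections may lie at infinity, over extension fields, or carry multiplicity).


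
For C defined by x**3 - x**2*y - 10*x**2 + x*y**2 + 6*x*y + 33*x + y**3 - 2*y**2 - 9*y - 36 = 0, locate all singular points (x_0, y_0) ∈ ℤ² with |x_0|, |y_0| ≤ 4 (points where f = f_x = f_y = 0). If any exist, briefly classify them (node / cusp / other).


Singular points: {(3, 0)}; classification: node.

Compute partial derivatives:
  f_x = 3*x**2 - 2*x*y - 20*x + y**2 + 6*y + 33.
  f_y = -x**2 + 2*x*y + 6*x + 3*y**2 - 4*y - 9.
Scan x_0 ∈ {−4, ..., 4}. For each x_0, f_y(x_0, y) is a polynomial in y; find its integer roots y ∈ {−4, ..., 4}, then test f_x and f at those candidates.
  x = -4: f_y(-4, y) = 3*y**2 - 12*y - 49; no integer root y with |y| ≤ 4.
  x = -3: f_y(-3, y) = 3*y**2 - 10*y - 36; no integer root y with |y| ≤ 4.
  x = -2: f_y(-2, y) = 3*y**2 - 8*y - 25; no integer root y with |y| ≤ 4.
  x = -1: f_y(-1, y) = 3*y**2 - 6*y - 16; no integer root y with |y| ≤ 4.
  x = 0: f_y(0, y) = 3*y**2 - 4*y - 9; no integer root y with |y| ≤ 4.
  x = 1: f_y(1, y) = 3*y**2 - 2*y - 4; no integer root y with |y| ≤ 4.
  x = 2: f_y(2, y) = 3*y**2 - 1; no integer root y with |y| ≤ 4.
  x = 3: f_y(3, y) = 3*y**2 + 2*y; vanishes at y ∈ {0}. (3, 0): f_x = 0, f = 0 — SINGULAR.
  x = 4: f_y(4, y) = 3*y**2 + 4*y - 1; no integer root y with |y| ≤ 4.
Only singular point on the grid: (3, 0).
Classify: substitute x = 3 + u, y = 0 + v and expand: f = u**3 - u**2*v - u**2 + u*v**2 + v**3 + v**2.
No constant or linear terms (consistent with a singular point). Quadratic part: -u**2 + v**2. Cubic part: u**3 - u**2*v + u*v**2 + v**3.
The quadratic part v**2 - u**2 = (v − u)(v + u) splits into two distinct linear factors, so there are two distinct tangent lines y − 0 = ±(x − 3) — this is a node (ordinary double point).
Classification: node.


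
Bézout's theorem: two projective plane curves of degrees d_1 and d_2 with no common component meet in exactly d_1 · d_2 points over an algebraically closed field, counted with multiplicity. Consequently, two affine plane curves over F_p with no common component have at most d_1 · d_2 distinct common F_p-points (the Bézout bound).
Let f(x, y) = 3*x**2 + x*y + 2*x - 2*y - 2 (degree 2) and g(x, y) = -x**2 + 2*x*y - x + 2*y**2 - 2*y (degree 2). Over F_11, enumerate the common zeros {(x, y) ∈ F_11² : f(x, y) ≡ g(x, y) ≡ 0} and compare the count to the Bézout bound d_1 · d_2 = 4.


Common zeros: {(4, 6), (7, 10)}; count = 2; Bézout bound = 4.

deg(f) = 2, deg(g) = 2, so Bézout bound = 4.
Scan x ∈ F_11. For each x, list the y ∈ F_11 with f(x, y) ≡ 0 and those with g(x, y) ≡ 0 (mod 11); the common zeros in that column are the intersection.
  x = 0: f ≡ 0 at y ∈ {10}; g ≡ 0 at y ∈ {0, 1}; common: ∅.
  x = 1: f ≡ 0 at y ∈ {3}; g ≡ 0 at y ∈ {1, 10}; common: ∅.
  x = 2: f ≡ 0 at y ∈ ∅; g ≡ 0 at y ∈ ∅; common: ∅.
  x = 3: f ≡ 0 at y ∈ {2}; g ≡ 0 at y ∈ ∅; common: ∅.
  x = 4: f ≡ 0 at y ∈ {6}; g ≡ 0 at y ∈ {2, 6}; common: {6}.
  x = 5: f ≡ 0 at y ∈ {9}; g ≡ 0 at y ∈ ∅; common: ∅.
  x = 6: f ≡ 0 at y ∈ {9}; g ≡ 0 at y ∈ ∅; common: ∅.
  x = 7: f ≡ 0 at y ∈ {10}; g ≡ 0 at y ∈ {6, 10}; common: {10}.
  x = 8: f ≡ 0 at y ∈ {6}; g ≡ 0 at y ∈ ∅; common: ∅.
  x = 9: f ≡ 0 at y ∈ {7}; g ≡ 0 at y ∈ ∅; common: ∅.
  x = 10: f ≡ 0 at y ∈ {7}; g ≡ 0 at y ∈ {0, 2}; common: ∅.
Collecting: common zeros = {(4, 6), (7, 10)}, so the count is 2.
Comparison with the Bézout bound: 2 ≤ 4 = deg(f)·deg(g), as expected for curves with no common component (the affine F_11-count falls short of the bound because intersections may lie at infinity, over extension fields, or carry multiplicity).


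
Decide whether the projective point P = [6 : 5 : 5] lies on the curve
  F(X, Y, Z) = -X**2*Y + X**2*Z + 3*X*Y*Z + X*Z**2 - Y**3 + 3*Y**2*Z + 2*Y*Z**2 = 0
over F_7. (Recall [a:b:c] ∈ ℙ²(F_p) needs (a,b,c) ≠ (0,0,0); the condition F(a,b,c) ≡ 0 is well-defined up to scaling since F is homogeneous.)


F(6,5,5) ≡ 1 (mod 7); P is NOT on the curve.

Evaluate F(6, 5, 5) term-by-term (mod 7).
  -X**2*Y ↦ -1·36·5·1 = -180
  X**2*Z ↦ 1·36·1·5 = 180
  3*X*Y*Z ↦ 3·6·5·5 = 450
  X*Z**2 ↦ 1·6·1·25 = 150
  -Y**3 ↦ -1·1·125·1 = -125
  3*Y**2*Z ↦ 3·1·25·5 = 375
  2*Y*Z**2 ↦ 2·1·5·25 = 250
Sum: F(6, 5, 5) = (-180) + (180) + (450) + (150) + (-125) + (375) + (250) = 1100.
Reducing mod 7: 1100 ≡ 1 (mod 7).
Since F(a, b, c) ≡ 1 ≠ 0 (mod 7), P does NOT lie on the curve.


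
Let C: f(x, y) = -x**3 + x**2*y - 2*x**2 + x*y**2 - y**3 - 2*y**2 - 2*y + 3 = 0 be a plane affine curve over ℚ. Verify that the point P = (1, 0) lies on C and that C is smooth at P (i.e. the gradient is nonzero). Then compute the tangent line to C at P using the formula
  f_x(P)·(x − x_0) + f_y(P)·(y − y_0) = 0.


Tangent line at P: -7*x - y + 7 = 0.

Step 1: f(1, 0) = 0, so P lies on C.
Step 2: partial derivatives
  f_x(x, y) = -3*x**2 + 2*x*y - 4*x + y**2, f_y(x, y) = x**2 + 2*x*y - 3*y**2 - 4*y - 2.
  f_x(P) = -7, f_y(P) = -1 (gradient nonzero, so P is smooth).
Step 3: tangent line at P: -7·(x − 1) + -1·(y − 0) = 0.
Expanding: -7*x - y + 7 = 0.


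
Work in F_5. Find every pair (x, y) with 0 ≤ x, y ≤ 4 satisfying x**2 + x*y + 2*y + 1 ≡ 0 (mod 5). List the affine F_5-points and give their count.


Affine F_5-points: {(0, 2), (1, 1), (2, 0), (3, 0), (3, 1), (3, 2), (3, 3), (3, 4), (4, 3)}; count = 9.

For each of the 25 pairs (x, y) ∈ F_5², evaluate f(x, y) mod 5. Record the zeros.
  x = 0: [0↦1, 1↦3, 2↦0, 3↦2, 4↦4]  zeros at y ∈ {2}
  x = 1: [0↦2, 1↦0, 2↦3, 3↦1, 4↦4]  zeros at y ∈ {1}
  x = 2: [0↦0, 1↦4, 2↦3, 3↦2, 4↦1]  zeros at y ∈ {0}
  x = 3: [0↦0, 1↦0, 2↦0, 3↦0, 4↦0]  zeros at y ∈ {0, 1, 2, 3, 4}
  x = 4: [0↦2, 1↦3, 2↦4, 3↦0, 4↦1]  zeros at y ∈ {3}
Collecting zeros: affine points = {(0, 2), (1, 1), (2, 0), (3, 0), (3, 1), (3, 2), (3, 3), (3, 4), (4, 3)}.
Total count |C(F_5)_aff| = 9.


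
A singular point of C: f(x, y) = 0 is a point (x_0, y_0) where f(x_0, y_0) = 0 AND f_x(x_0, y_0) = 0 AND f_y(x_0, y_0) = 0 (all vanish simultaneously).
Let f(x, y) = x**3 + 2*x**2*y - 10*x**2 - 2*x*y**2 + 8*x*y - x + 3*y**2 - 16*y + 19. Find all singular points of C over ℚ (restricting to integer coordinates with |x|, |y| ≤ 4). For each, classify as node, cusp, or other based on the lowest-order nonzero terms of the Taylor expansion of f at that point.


Singular points: {(1, 3)}; classification: node.

Compute partial derivatives:
  f_x = 3*x**2 + 4*x*y - 20*x - 2*y**2 + 8*y - 1.
  f_y = 2*x**2 - 4*x*y + 8*x + 6*y - 16.
Scan x_0 ∈ {−4, ..., 4}. For each x_0, f_y(x_0, y) is a polynomial in y; find its integer roots y ∈ {−4, ..., 4}, then test f_x and f at those candidates.
  x = -4: f_y(-4, y) = 22*y - 16; no integer root y with |y| ≤ 4.
  x = -3: f_y(-3, y) = 18*y - 22; no integer root y with |y| ≤ 4.
  x = -2: f_y(-2, y) = 14*y - 24; no integer root y with |y| ≤ 4.
  x = -1: f_y(-1, y) = 10*y - 22; no integer root y with |y| ≤ 4.
  x = 0: f_y(0, y) = 6*y - 16; no integer root y with |y| ≤ 4.
  x = 1: f_y(1, y) = 2*y - 6; vanishes at y ∈ {3}. (1, 3): f_x = 0, f = 0 — SINGULAR.
  x = 2: f_y(2, y) = 8 - 2*y; vanishes at y ∈ {4}. (2, 4): f_x = 3 ≠ 0.
  x = 3: f_y(3, y) = 26 - 6*y; no integer root y with |y| ≤ 4.
  x = 4: f_y(4, y) = 48 - 10*y; no integer root y with |y| ≤ 4.
Only singular point on the grid: (1, 3).
Classify: substitute x = 1 + u, y = 3 + v and expand: f = u**3 + 2*u**2*v - u**2 - 2*u*v**2 + v**2.
No constant or linear terms (consistent with a singular point). Quadratic part: -u**2 + v**2. Cubic part: u**3 + 2*u**2*v - 2*u*v**2.
The quadratic part v**2 - u**2 = (v − u)(v + u) splits into two distinct linear factors, so there are two distinct tangent lines y − 3 = ±(x − 1) — this is a node (ordinary double point).
Classification: node.


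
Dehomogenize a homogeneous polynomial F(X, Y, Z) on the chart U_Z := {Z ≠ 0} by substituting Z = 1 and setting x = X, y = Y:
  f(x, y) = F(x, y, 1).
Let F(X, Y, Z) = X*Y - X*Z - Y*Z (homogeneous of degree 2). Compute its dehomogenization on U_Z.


f(x, y) = x*y - x - y

On U_Z we set Z = 1. Each monomial c·X^i·Y^j·Z^k in F becomes c·x^i·y^j·1^k = c·x^i·y^j.
Substituting Z = 1: F(X, Y, 1) = x*y - x - y.
Note: deg(f) ≤ deg(F) = 2; strict inequality happens when F is divisible by Z (lost terms).


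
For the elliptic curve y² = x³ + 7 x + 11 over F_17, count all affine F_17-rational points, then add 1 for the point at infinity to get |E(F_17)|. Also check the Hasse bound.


Affine points = {(1, 6), (1, 11), (2, 4), (2, 13), (3, 5), (3, 12), (4, 1), (4, 16), (5, 1), (5, 16), (8, 1), (8, 16), (9, 2), (9, 15), (11, 5), (11, 12), (12, 2), (12, 15), (13, 2), (13, 15)}; affine count = 20; |E(F_17)| = 21.

Discriminant check: Δ ∝ 4a³ + 27b² = 4·7³ + 27·11² = 4·343 + 27·121 ≡ 15 (mod 17). Nonzero ⇒ E is nonsingular.
For each x ∈ F_17, compute rhs = x³ + 7·x + 11 mod 17, then count y ∈ F_17 with y² ≡ rhs.
  x = 0: rhs = 11, matching y values: none (0 points).
  x = 1: rhs = 2, matching y values: 6, 11 (2 points).
  x = 2: rhs = 16, matching y values: 4, 13 (2 points).
  x = 3: rhs = 8, matching y values: 5, 12 (2 points).
  x = 4: rhs = 1, matching y values: 1, 16 (2 points).
  x = 5: rhs = 1, matching y values: 1, 16 (2 points).
  x = 6: rhs = 14, matching y values: none (0 points).
  x = 7: rhs = 12, matching y values: none (0 points).
  x = 8: rhs = 1, matching y values: 1, 16 (2 points).
  x = 9: rhs = 4, matching y values: 2, 15 (2 points).
  x = 10: rhs = 10, matching y values: none (0 points).
  x = 11: rhs = 8, matching y values: 5, 12 (2 points).
  x = 12: rhs = 4, matching y values: 2, 15 (2 points).
  x = 13: rhs = 4, matching y values: 2, 15 (2 points).
  x = 14: rhs = 14, matching y values: none (0 points).
  x = 15: rhs = 6, matching y values: none (0 points).
  x = 16: rhs = 3, matching y values: none (0 points).
Total affine count: 20.
Full point count |E(F_17)| = 20 + 1 = 21.
Hasse bound: |21 − (17+1)| = |3| = 3 ≤ 2√17 ≈ 8.2462 ✓.


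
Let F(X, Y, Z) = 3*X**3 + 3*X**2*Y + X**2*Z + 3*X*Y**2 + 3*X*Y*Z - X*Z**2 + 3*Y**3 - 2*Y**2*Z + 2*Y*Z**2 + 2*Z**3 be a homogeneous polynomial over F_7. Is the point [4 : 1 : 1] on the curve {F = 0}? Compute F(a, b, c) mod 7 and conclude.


F(4,1,1) ≡ 1 (mod 7); P is NOT on the curve.

Evaluate F(4, 1, 1) term-by-term (mod 7).
  3*X**3 ↦ 3·64·1·1 = 192
  3*X**2*Y ↦ 3·16·1·1 = 48
  X**2*Z ↦ 1·16·1·1 = 16
  3*X*Y**2 ↦ 3·4·1·1 = 12
  3*X*Y*Z ↦ 3·4·1·1 = 12
  -X*Z**2 ↦ -1·4·1·1 = -4
  3*Y**3 ↦ 3·1·1·1 = 3
  -2*Y**2*Z ↦ -2·1·1·1 = -2
  2*Y*Z**2 ↦ 2·1·1·1 = 2
  2*Z**3 ↦ 2·1·1·1 = 2
Sum: F(4, 1, 1) = (192) + (48) + (16) + (12) + (12) + (-4) + (3) + (-2) + (2) + (2) = 281.
Reducing mod 7: 281 ≡ 1 (mod 7).
Since F(a, b, c) ≡ 1 ≠ 0 (mod 7), P does NOT lie on the curve.


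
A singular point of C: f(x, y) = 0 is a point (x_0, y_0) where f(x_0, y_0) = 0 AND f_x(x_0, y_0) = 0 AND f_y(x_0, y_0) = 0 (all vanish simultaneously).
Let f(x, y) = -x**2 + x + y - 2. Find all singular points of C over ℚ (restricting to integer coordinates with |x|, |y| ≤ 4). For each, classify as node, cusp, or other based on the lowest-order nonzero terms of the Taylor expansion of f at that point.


No singular points in the scanned grid; C is smooth there.

Compute partial derivatives:
  f_x = 1 - 2*x.
  f_y = 1.
f_y = 1 is a nonzero constant, so f_y never vanishes: no point (x, y) can satisfy f = f_x = f_y = 0. In particular no (x, y) ∈ {−4, ..., 4}² is singular; the curve is smooth.


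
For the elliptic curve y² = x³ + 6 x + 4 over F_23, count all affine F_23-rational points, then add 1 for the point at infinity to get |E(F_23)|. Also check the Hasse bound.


Affine points = {(0, 2), (0, 21), (2, 1), (2, 22), (3, 7), (3, 16), (4, 0), (6, 7), (6, 16), (8, 9), (8, 14), (10, 11), (10, 12), (13, 5), (13, 18), (14, 7), (14, 16), (19, 10), (19, 13)}; affine count = 19; |E(F_23)| = 20.

Discriminant check: Δ ∝ 4a³ + 27b² = 4·6³ + 27·4² = 4·216 + 27·16 ≡ 8 (mod 23). Nonzero ⇒ E is nonsingular.
For each x ∈ F_23, compute rhs = x³ + 6·x + 4 mod 23, then count y ∈ F_23 with y² ≡ rhs.
  x = 0: rhs = 4, matching y values: 2, 21 (2 points).
  x = 1: rhs = 11, matching y values: none (0 points).
  x = 2: rhs = 1, matching y values: 1, 22 (2 points).
  x = 3: rhs = 3, matching y values: 7, 16 (2 points).
  x = 4: rhs = 0, matching y values: 0 (1 points).
  x = 5: rhs = 21, matching y values: none (0 points).
  x = 6: rhs = 3, matching y values: 7, 16 (2 points).
  x = 7: rhs = 21, matching y values: none (0 points).
  x = 8: rhs = 12, matching y values: 9, 14 (2 points).
  x = 9: rhs = 5, matching y values: none (0 points).
  x = 10: rhs = 6, matching y values: 11, 12 (2 points).
  x = 11: rhs = 21, matching y values: none (0 points).
  x = 12: rhs = 10, matching y values: none (0 points).
  x = 13: rhs = 2, matching y values: 5, 18 (2 points).
  x = 14: rhs = 3, matching y values: 7, 16 (2 points).
  x = 15: rhs = 19, matching y values: none (0 points).
  x = 16: rhs = 10, matching y values: none (0 points).
  x = 17: rhs = 5, matching y values: none (0 points).
  x = 18: rhs = 10, matching y values: none (0 points).
  x = 19: rhs = 8, matching y values: 10, 13 (2 points).
  x = 20: rhs = 5, matching y values: none (0 points).
  x = 21: rhs = 7, matching y values: none (0 points).
  x = 22: rhs = 20, matching y values: none (0 points).
Total affine count: 19.
Full point count |E(F_23)| = 19 + 1 = 20.
Hasse bound: |20 − (23+1)| = |-4| = 4 ≤ 2√23 ≈ 9.5917 ✓.


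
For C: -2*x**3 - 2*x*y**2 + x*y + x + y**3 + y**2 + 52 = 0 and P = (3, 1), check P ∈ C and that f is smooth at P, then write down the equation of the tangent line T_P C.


Tangent line at P: -54*x - 4*y + 166 = 0.

Step 1: f(3, 1) = 0, so P lies on C.
Step 2: partial derivatives
  f_x(x, y) = -6*x**2 - 2*y**2 + y + 1, f_y(x, y) = -4*x*y + x + 3*y**2 + 2*y.
  f_x(P) = -54, f_y(P) = -4 (gradient nonzero, so P is smooth).
Step 3: tangent line at P: -54·(x − 3) + -4·(y − 1) = 0.
Expanding: -54*x - 4*y + 166 = 0.


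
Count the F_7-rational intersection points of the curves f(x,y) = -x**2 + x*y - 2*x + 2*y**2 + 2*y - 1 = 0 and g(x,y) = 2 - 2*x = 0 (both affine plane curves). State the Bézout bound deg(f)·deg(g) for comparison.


Common zeros: ∅; count = 0; Bézout bound = 2.

deg(f) = 2, deg(g) = 1, so Bézout bound = 2.
Scan x ∈ F_7. For each x, list the y ∈ F_7 with f(x, y) ≡ 0 and those with g(x, y) ≡ 0 (mod 7); the common zeros in that column are the intersection.
  x = 0: f ≡ 0 at y ∈ ∅; g ≡ 0 at y ∈ ∅; common: ∅.
  x = 1: f ≡ 0 at y ∈ ∅; g ≡ 0 at y ∈ {0, 1, 2, 3, 4, 5, 6}; common: ∅.
  x = 2: f ≡ 0 at y ∈ {2, 3}; g ≡ 0 at y ∈ ∅; common: ∅.
  x = 3: f ≡ 0 at y ∈ ∅; g ≡ 0 at y ∈ ∅; common: ∅.
  x = 4: f ≡ 0 at y ∈ ∅; g ≡ 0 at y ∈ ∅; common: ∅.
  x = 5: f ≡ 0 at y ∈ {2, 5}; g ≡ 0 at y ∈ ∅; common: ∅.
  x = 6: f ≡ 0 at y ∈ {0, 3}; g ≡ 0 at y ∈ ∅; common: ∅.
Collecting: common zeros = ∅, so the count is 0.
Comparison with the Bézout bound: 0 ≤ 2 = deg(f)·deg(g), as expected for curves with no common component (the affine F_7-count falls short of the bound because intersections may lie at infinity, over extension fields, or carry multiplicity).


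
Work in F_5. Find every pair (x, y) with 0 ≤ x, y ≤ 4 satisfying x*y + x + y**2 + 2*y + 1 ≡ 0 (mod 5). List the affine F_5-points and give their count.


Affine F_5-points: {(0, 4), (1, 3), (1, 4), (2, 2), (2, 4), (3, 1), (3, 4), (4, 0), (4, 4)}; count = 9.

For each of the 25 pairs (x, y) ∈ F_5², evaluate f(x, y) mod 5. Record the zeros.
  x = 0: [0↦1, 1↦4, 2↦4, 3↦1, 4↦0]  zeros at y ∈ {4}
  x = 1: [0↦2, 1↦1, 2↦2, 3↦0, 4↦0]  zeros at y ∈ {3, 4}
  x = 2: [0↦3, 1↦3, 2↦0, 3↦4, 4↦0]  zeros at y ∈ {2, 4}
  x = 3: [0↦4, 1↦0, 2↦3, 3↦3, 4↦0]  zeros at y ∈ {1, 4}
  x = 4: [0↦0, 1↦2, 2↦1, 3↦2, 4↦0]  zeros at y ∈ {0, 4}
Collecting zeros: affine points = {(0, 4), (1, 3), (1, 4), (2, 2), (2, 4), (3, 1), (3, 4), (4, 0), (4, 4)}.
Total count |C(F_5)_aff| = 9.


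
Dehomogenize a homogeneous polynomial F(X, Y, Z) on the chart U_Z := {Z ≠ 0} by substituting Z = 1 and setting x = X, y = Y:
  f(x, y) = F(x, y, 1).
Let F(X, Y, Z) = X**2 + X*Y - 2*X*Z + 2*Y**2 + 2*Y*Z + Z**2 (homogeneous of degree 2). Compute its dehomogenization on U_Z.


f(x, y) = x**2 + x*y - 2*x + 2*y**2 + 2*y + 1

On U_Z we set Z = 1. Each monomial c·X^i·Y^j·Z^k in F becomes c·x^i·y^j·1^k = c·x^i·y^j.
Substituting Z = 1: F(X, Y, 1) = x**2 + x*y - 2*x + 2*y**2 + 2*y + 1.
Note: deg(f) ≤ deg(F) = 2; strict inequality happens when F is divisible by Z (lost terms).


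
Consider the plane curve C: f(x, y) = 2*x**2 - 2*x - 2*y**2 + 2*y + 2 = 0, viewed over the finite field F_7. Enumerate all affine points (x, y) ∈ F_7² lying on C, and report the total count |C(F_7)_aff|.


Affine F_7-points: {(3, 0), (3, 1), (4, 3), (4, 5), (5, 0), (5, 1)}; count = 6.

For each of the 49 pairs (x, y) ∈ F_7², evaluate f(x, y) mod 7. Record the zeros.
  x = 0: [0↦2, 1↦2, 2↦5, 3↦4, 4↦6, 5↦4, 6↦5]  zeros at y ∈ ∅
  x = 1: [0↦2, 1↦2, 2↦5, 3↦4, 4↦6, 5↦4, 6↦5]  zeros at y ∈ ∅
  x = 2: [0↦6, 1↦6, 2↦2, 3↦1, 4↦3, 5↦1, 6↦2]  zeros at y ∈ ∅
  x = 3: [0↦0, 1↦0, 2↦3, 3↦2, 4↦4, 5↦2, 6↦3]  zeros at y ∈ {0, 1}
  x = 4: [0↦5, 1↦5, 2↦1, 3↦0, 4↦2, 5↦0, 6↦1]  zeros at y ∈ {3, 5}
  x = 5: [0↦0, 1↦0, 2↦3, 3↦2, 4↦4, 5↦2, 6↦3]  zeros at y ∈ {0, 1}
  x = 6: [0↦6, 1↦6, 2↦2, 3↦1, 4↦3, 5↦1, 6↦2]  zeros at y ∈ ∅
Collecting zeros: affine points = {(3, 0), (3, 1), (4, 3), (4, 5), (5, 0), (5, 1)}.
Total count |C(F_7)_aff| = 6.


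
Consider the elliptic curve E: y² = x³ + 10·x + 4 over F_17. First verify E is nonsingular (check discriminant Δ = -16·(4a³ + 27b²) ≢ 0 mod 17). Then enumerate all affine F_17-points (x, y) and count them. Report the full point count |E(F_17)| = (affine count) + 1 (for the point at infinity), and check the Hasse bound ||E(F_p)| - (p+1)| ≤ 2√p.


Affine points = {(0, 2), (0, 15), (1, 7), (1, 10), (2, 7), (2, 10), (5, 3), (5, 14), (6, 5), (6, 12), (7, 3), (7, 14), (8, 1), (8, 16), (10, 4), (10, 13), (11, 0), (12, 4), (12, 13), (13, 6), (13, 11), (14, 7), (14, 10)}; affine count = 23; |E(F_17)| = 24.

Discriminant check: Δ ∝ 4a³ + 27b² = 4·10³ + 27·4² = 4·1000 + 27·16 ≡ 12 (mod 17). Nonzero ⇒ E is nonsingular.
For each x ∈ F_17, compute rhs = x³ + 10·x + 4 mod 17, then count y ∈ F_17 with y² ≡ rhs.
  x = 0: rhs = 4, matching y values: 2, 15 (2 points).
  x = 1: rhs = 15, matching y values: 7, 10 (2 points).
  x = 2: rhs = 15, matching y values: 7, 10 (2 points).
  x = 3: rhs = 10, matching y values: none (0 points).
  x = 4: rhs = 6, matching y values: none (0 points).
  x = 5: rhs = 9, matching y values: 3, 14 (2 points).
  x = 6: rhs = 8, matching y values: 5, 12 (2 points).
  x = 7: rhs = 9, matching y values: 3, 14 (2 points).
  x = 8: rhs = 1, matching y values: 1, 16 (2 points).
  x = 9: rhs = 7, matching y values: none (0 points).
  x = 10: rhs = 16, matching y values: 4, 13 (2 points).
  x = 11: rhs = 0, matching y values: 0 (1 points).
  x = 12: rhs = 16, matching y values: 4, 13 (2 points).
  x = 13: rhs = 2, matching y values: 6, 11 (2 points).
  x = 14: rhs = 15, matching y values: 7, 10 (2 points).
  x = 15: rhs = 10, matching y values: none (0 points).
  x = 16: rhs = 10, matching y values: none (0 points).
Total affine count: 23.
Full point count |E(F_17)| = 23 + 1 = 24.
Hasse bound: |24 − (17+1)| = |6| = 6 ≤ 2√17 ≈ 8.2462 ✓.


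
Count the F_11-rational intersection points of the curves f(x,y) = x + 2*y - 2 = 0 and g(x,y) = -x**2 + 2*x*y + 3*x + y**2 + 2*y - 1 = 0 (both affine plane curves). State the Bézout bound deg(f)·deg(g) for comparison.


Common zeros: {(9, 2), (10, 7)}; count = 2; Bézout bound = 2.

deg(f) = 1, deg(g) = 2, so Bézout bound = 2.
Scan x ∈ F_11. For each x, list the y ∈ F_11 with f(x, y) ≡ 0 and those with g(x, y) ≡ 0 (mod 11); the common zeros in that column are the intersection.
  x = 0: f ≡ 0 at y ∈ {1}; g ≡ 0 at y ∈ ∅; common: ∅.
  x = 1: f ≡ 0 at y ∈ {6}; g ≡ 0 at y ∈ {3, 4}; common: ∅.
  x = 2: f ≡ 0 at y ∈ {0}; g ≡ 0 at y ∈ ∅; common: ∅.
  x = 3: f ≡ 0 at y ∈ {5}; g ≡ 0 at y ∈ ∅; common: ∅.
  x = 4: f ≡ 0 at y ∈ {10}; g ≡ 0 at y ∈ ∅; common: ∅.
  x = 5: f ≡ 0 at y ∈ {4}; g ≡ 0 at y ∈ {0, 10}; common: ∅.
  x = 6: f ≡ 0 at y ∈ {9}; g ≡ 0 at y ∈ ∅; common: ∅.
  x = 7: f ≡ 0 at y ∈ {3}; g ≡ 0 at y ∈ {7, 10}; common: ∅.
  x = 8: f ≡ 0 at y ∈ {8}; g ≡ 0 at y ∈ {1, 3}; common: ∅.
  x = 9: f ≡ 0 at y ∈ {2}; g ≡ 0 at y ∈ {0, 2}; common: {2}.
  x = 10: f ≡ 0 at y ∈ {7}; g ≡ 0 at y ∈ {4, 7}; common: {7}.
Collecting: common zeros = {(9, 2), (10, 7)}, so the count is 2.
Comparison with the Bézout bound: 2 ≤ 2 = deg(f)·deg(g), as expected for curves with no common component (the bound is attained).


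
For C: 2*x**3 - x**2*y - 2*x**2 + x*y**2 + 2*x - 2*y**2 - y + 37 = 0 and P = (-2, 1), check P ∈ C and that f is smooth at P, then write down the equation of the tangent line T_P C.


Tangent line at P: 39*x - 13*y + 91 = 0.

Step 1: f(-2, 1) = 0, so P lies on C.
Step 2: partial derivatives
  f_x(x, y) = 6*x**2 - 2*x*y - 4*x + y**2 + 2, f_y(x, y) = -x**2 + 2*x*y - 4*y - 1.
  f_x(P) = 39, f_y(P) = -13 (gradient nonzero, so P is smooth).
Step 3: tangent line at P: 39·(x − -2) + -13·(y − 1) = 0.
Expanding: 39*x - 13*y + 91 = 0.


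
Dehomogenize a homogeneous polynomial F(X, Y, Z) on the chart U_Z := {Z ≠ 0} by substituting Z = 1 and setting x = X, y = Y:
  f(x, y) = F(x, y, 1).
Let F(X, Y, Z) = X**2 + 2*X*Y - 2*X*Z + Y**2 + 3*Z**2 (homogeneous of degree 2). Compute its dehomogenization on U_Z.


f(x, y) = x**2 + 2*x*y - 2*x + y**2 + 3

On U_Z we set Z = 1. Each monomial c·X^i·Y^j·Z^k in F becomes c·x^i·y^j·1^k = c·x^i·y^j.
Substituting Z = 1: F(X, Y, 1) = x**2 + 2*x*y - 2*x + y**2 + 3.
Note: deg(f) ≤ deg(F) = 2; strict inequality happens when F is divisible by Z (lost terms).


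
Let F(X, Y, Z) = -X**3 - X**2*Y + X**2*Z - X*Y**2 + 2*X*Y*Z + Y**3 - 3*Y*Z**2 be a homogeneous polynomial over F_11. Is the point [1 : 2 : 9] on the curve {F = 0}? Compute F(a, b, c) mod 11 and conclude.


F(1,2,9) ≡ 0 (mod 11); P is on the curve.

Evaluate F(1, 2, 9) term-by-term (mod 11).
  -X**3 ↦ -1·1·1·1 = -1
  -X**2*Y ↦ -1·1·2·1 = -2
  X**2*Z ↦ 1·1·1·9 = 9
  -X*Y**2 ↦ -1·1·4·1 = -4
  2*X*Y*Z ↦ 2·1·2·9 = 36
  Y**3 ↦ 1·1·8·1 = 8
  -3*Y*Z**2 ↦ -3·1·2·81 = -486
Sum: F(1, 2, 9) = (-1) + (-2) + (9) + (-4) + (36) + (8) + (-486) = -440.
Reducing mod 11: -440 ≡ 0 (mod 11).
Since F(a, b, c) ≡ 0 (mod 11), P lies on the curve.


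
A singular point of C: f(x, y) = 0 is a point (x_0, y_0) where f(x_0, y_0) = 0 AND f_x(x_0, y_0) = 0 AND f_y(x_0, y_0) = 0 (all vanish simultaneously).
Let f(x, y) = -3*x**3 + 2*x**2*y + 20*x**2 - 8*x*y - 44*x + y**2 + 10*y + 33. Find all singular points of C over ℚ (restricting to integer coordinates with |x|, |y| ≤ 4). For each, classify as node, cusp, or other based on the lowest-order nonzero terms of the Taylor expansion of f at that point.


Singular points: {(2, -1)}; classification: cusp.

Compute partial derivatives:
  f_x = -9*x**2 + 4*x*y + 40*x - 8*y - 44.
  f_y = 2*x**2 - 8*x + 2*y + 10.
Scan x_0 ∈ {−4, ..., 4}. For each x_0, f_y(x_0, y) is a polynomial in y; find its integer roots y ∈ {−4, ..., 4}, then test f_x and f at those candidates.
  x = -4: f_y(-4, y) = 2*y + 74; no integer root y with |y| ≤ 4.
  x = -3: f_y(-3, y) = 2*y + 52; no integer root y with |y| ≤ 4.
  x = -2: f_y(-2, y) = 2*y + 34; no integer root y with |y| ≤ 4.
  x = -1: f_y(-1, y) = 2*y + 20; no integer root y with |y| ≤ 4.
  x = 0: f_y(0, y) = 2*y + 10; no integer root y with |y| ≤ 4.
  x = 1: f_y(1, y) = 2*y + 4; vanishes at y ∈ {-2}. (1, -2): f_x = -5 ≠ 0.
  x = 2: f_y(2, y) = 2*y + 2; vanishes at y ∈ {-1}. (2, -1): f_x = 0, f = 0 — SINGULAR.
  x = 3: f_y(3, y) = 2*y + 4; vanishes at y ∈ {-2}. (3, -2): f_x = -13 ≠ 0.
  x = 4: f_y(4, y) = 2*y + 10; no integer root y with |y| ≤ 4.
Only singular point on the grid: (2, -1).
Classify: substitute x = 2 + u, y = -1 + v and expand: f = -3*u**3 + 2*u**2*v + v**2.
No constant or linear terms (consistent with a singular point). Quadratic part: v**2. Cubic part: -3*u**3 + 2*u**2*v.
The quadratic part v**2 is a perfect square, so there is a single (double) tangent line v = 0, i.e. y = -1. Restricting the cubic part to that line (v = 0) leaves -3*u**3 ≠ 0, so f is not divisible by v and the branch is v² ≈ 3*u**3 to lowest order — this is a cusp.
Classification: cusp.


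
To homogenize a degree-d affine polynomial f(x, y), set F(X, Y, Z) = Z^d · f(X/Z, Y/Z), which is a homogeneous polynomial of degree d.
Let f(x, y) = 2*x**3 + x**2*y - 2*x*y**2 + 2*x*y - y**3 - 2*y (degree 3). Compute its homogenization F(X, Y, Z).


F(X, Y, Z) = 2*X**3 + X**2*Y - 2*X*Y**2 + 2*X*Y*Z - Y**3 - 2*Y*Z**2

deg(f) = 3.
Substitute x = X/Z, y = Y/Z into f, then multiply by Z^3.
  monomial 2·x^3·y^0 ↦ 2·X^3·Y^0·Z^0.
  monomial 1·x^2·y^1 ↦ 1·X^2·Y^1·Z^0.
  monomial -2·x^1·y^2 ↦ -2·X^1·Y^2·Z^0.
  monomial 2·x^1·y^1 ↦ 2·X^1·Y^1·Z^1.
  monomial -1·x^0·y^3 ↦ -1·X^0·Y^3·Z^0.
  monomial -2·x^0·y^1 ↦ -2·X^0·Y^1·Z^2.
Collecting: F(X, Y, Z) = 2*X**3 + X**2*Y - 2*X*Y**2 + 2*X*Y*Z - Y**3 - 2*Y*Z**2.


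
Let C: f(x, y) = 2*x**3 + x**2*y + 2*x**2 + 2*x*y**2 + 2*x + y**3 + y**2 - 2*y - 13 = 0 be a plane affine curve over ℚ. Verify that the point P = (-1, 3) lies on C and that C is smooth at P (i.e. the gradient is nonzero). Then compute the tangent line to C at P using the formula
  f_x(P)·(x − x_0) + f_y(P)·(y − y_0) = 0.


Tangent line at P: 16*x + 20*y - 44 = 0.

Step 1: f(-1, 3) = 0, so P lies on C.
Step 2: partial derivatives
  f_x(x, y) = 6*x**2 + 2*x*y + 4*x + 2*y**2 + 2, f_y(x, y) = x**2 + 4*x*y + 3*y**2 + 2*y - 2.
  f_x(P) = 16, f_y(P) = 20 (gradient nonzero, so P is smooth).
Step 3: tangent line at P: 16·(x − -1) + 20·(y − 3) = 0.
Expanding: 16*x + 20*y - 44 = 0.


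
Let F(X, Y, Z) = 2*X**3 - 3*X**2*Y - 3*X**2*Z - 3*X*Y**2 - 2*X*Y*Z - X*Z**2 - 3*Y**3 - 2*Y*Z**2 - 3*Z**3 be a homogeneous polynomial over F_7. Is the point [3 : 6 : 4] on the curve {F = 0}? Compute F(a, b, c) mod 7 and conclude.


F(3,6,4) ≡ 0 (mod 7); P is on the curve.

Evaluate F(3, 6, 4) term-by-term (mod 7).
  2*X**3 ↦ 2·27·1·1 = 54
  -3*X**2*Y ↦ -3·9·6·1 = -162
  -3*X**2*Z ↦ -3·9·1·4 = -108
  -3*X*Y**2 ↦ -3·3·36·1 = -324
  -2*X*Y*Z ↦ -2·3·6·4 = -144
  -X*Z**2 ↦ -1·3·1·16 = -48
  -3*Y**3 ↦ -3·1·216·1 = -648
  -2*Y*Z**2 ↦ -2·1·6·16 = -192
  -3*Z**3 ↦ -3·1·1·64 = -192
Sum: F(3, 6, 4) = (54) + (-162) + (-108) + (-324) + (-144) + (-48) + (-648) + (-192) + (-192) = -1764.
Reducing mod 7: -1764 ≡ 0 (mod 7).
Since F(a, b, c) ≡ 0 (mod 7), P lies on the curve.


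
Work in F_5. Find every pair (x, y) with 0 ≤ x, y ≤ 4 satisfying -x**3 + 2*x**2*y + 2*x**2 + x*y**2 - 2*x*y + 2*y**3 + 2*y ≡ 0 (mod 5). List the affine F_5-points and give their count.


Affine F_5-points: {(0, 0), (0, 2), (0, 3), (1, 2), (1, 3), (2, 0), (2, 1), (2, 3), (3, 1), (4, 1)}; count = 10.

For each of the 25 pairs (x, y) ∈ F_5², evaluate f(x, y) mod 5. Record the zeros.
  x = 0: [0↦0, 1↦4, 2↦0, 3↦0, 4↦1]  zeros at y ∈ {0, 2, 3}
  x = 1: [0↦1, 1↦1, 2↦0, 3↦0, 4↦3]  zeros at y ∈ {2, 3}
  x = 2: [0↦0, 1↦0, 2↦1, 3↦0, 4↦4]  zeros at y ∈ {0, 1, 3}
  x = 3: [0↦1, 1↦0, 2↦2, 3↦4, 4↦3]  zeros at y ∈ {1}
  x = 4: [0↦3, 1↦0, 2↦2, 3↦1, 4↦4]  zeros at y ∈ {1}
Collecting zeros: affine points = {(0, 0), (0, 2), (0, 3), (1, 2), (1, 3), (2, 0), (2, 1), (2, 3), (3, 1), (4, 1)}.
Total count |C(F_5)_aff| = 10.


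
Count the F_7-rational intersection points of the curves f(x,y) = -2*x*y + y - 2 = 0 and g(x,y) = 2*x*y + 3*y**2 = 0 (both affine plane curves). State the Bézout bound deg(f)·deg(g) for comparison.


Common zeros: {(5, 6), (6, 3)}; count = 2; Bézout bound = 4.

deg(f) = 2, deg(g) = 2, so Bézout bound = 4.
Scan x ∈ F_7. For each x, list the y ∈ F_7 with f(x, y) ≡ 0 and those with g(x, y) ≡ 0 (mod 7); the common zeros in that column are the intersection.
  x = 0: f ≡ 0 at y ∈ {2}; g ≡ 0 at y ∈ {0}; common: ∅.
  x = 1: f ≡ 0 at y ∈ {5}; g ≡ 0 at y ∈ {0, 4}; common: ∅.
  x = 2: f ≡ 0 at y ∈ {4}; g ≡ 0 at y ∈ {0, 1}; common: ∅.
  x = 3: f ≡ 0 at y ∈ {1}; g ≡ 0 at y ∈ {0, 5}; common: ∅.
  x = 4: f ≡ 0 at y ∈ ∅; g ≡ 0 at y ∈ {0, 2}; common: ∅.
  x = 5: f ≡ 0 at y ∈ {6}; g ≡ 0 at y ∈ {0, 6}; common: {6}.
  x = 6: f ≡ 0 at y ∈ {3}; g ≡ 0 at y ∈ {0, 3}; common: {3}.
Collecting: common zeros = {(5, 6), (6, 3)}, so the count is 2.
Comparison with the Bézout bound: 2 ≤ 4 = deg(f)·deg(g), as expected for curves with no common component (the affine F_7-count falls short of the bound because intersections may lie at infinity, over extension fields, or carry multiplicity).


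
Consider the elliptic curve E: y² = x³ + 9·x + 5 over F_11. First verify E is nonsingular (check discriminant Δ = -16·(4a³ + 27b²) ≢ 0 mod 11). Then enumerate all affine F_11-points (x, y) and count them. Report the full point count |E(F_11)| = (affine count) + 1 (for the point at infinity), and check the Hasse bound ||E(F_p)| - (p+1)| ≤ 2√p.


Affine points = {(0, 4), (0, 7), (1, 2), (1, 9), (2, 3), (2, 8), (3, 2), (3, 9), (6, 0), (7, 2), (7, 9), (9, 1), (9, 10)}; affine count = 13; |E(F_11)| = 14.

Discriminant check: Δ ∝ 4a³ + 27b² = 4·9³ + 27·5² = 4·729 + 27·25 ≡ 5 (mod 11). Nonzero ⇒ E is nonsingular.
For each x ∈ F_11, compute rhs = x³ + 9·x + 5 mod 11, then count y ∈ F_11 with y² ≡ rhs.
  x = 0: rhs = 5, matching y values: 4, 7 (2 points).
  x = 1: rhs = 4, matching y values: 2, 9 (2 points).
  x = 2: rhs = 9, matching y values: 3, 8 (2 points).
  x = 3: rhs = 4, matching y values: 2, 9 (2 points).
  x = 4: rhs = 6, matching y values: none (0 points).
  x = 5: rhs = 10, matching y values: none (0 points).
  x = 6: rhs = 0, matching y values: 0 (1 points).
  x = 7: rhs = 4, matching y values: 2, 9 (2 points).
  x = 8: rhs = 6, matching y values: none (0 points).
  x = 9: rhs = 1, matching y values: 1, 10 (2 points).
  x = 10: rhs = 6, matching y values: none (0 points).
Total affine count: 13.
Full point count |E(F_11)| = 13 + 1 = 14.
Hasse bound: |14 − (11+1)| = |2| = 2 ≤ 2√11 ≈ 6.6332 ✓.


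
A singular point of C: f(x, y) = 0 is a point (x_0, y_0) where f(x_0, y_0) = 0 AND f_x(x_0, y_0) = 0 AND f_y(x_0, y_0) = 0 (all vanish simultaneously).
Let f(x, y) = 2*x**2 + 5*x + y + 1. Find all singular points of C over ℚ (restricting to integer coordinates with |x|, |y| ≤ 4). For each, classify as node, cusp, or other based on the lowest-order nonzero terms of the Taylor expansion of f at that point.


No singular points in the scanned grid; C is smooth there.

Compute partial derivatives:
  f_x = 4*x + 5.
  f_y = 1.
f_y = 1 is a nonzero constant, so f_y never vanishes: no point (x, y) can satisfy f = f_x = f_y = 0. In particular no (x, y) ∈ {−4, ..., 4}² is singular; the curve is smooth.


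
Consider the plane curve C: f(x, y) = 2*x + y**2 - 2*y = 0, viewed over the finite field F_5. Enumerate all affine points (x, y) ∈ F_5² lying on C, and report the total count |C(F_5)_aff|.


Affine F_5-points: {(0, 0), (0, 2), (1, 3), (1, 4), (3, 1)}; count = 5.

For each of the 25 pairs (x, y) ∈ F_5², evaluate f(x, y) mod 5. Record the zeros.
  x = 0: [0↦0, 1↦4, 2↦0, 3↦3, 4↦3]  zeros at y ∈ {0, 2}
  x = 1: [0↦2, 1↦1, 2↦2, 3↦0, 4↦0]  zeros at y ∈ {3, 4}
  x = 2: [0↦4, 1↦3, 2↦4, 3↦2, 4↦2]  zeros at y ∈ ∅
  x = 3: [0↦1, 1↦0, 2↦1, 3↦4, 4↦4]  zeros at y ∈ {1}
  x = 4: [0↦3, 1↦2, 2↦3, 3↦1, 4↦1]  zeros at y ∈ ∅
Collecting zeros: affine points = {(0, 0), (0, 2), (1, 3), (1, 4), (3, 1)}.
Total count |C(F_5)_aff| = 5.


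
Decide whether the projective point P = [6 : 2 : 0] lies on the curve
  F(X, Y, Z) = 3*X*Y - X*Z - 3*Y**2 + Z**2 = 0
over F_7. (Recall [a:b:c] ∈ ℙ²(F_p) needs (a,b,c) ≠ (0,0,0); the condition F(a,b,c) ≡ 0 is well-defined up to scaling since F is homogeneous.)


F(6,2,0) ≡ 3 (mod 7); P is NOT on the curve.

Evaluate F(6, 2, 0) term-by-term (mod 7).
  3*X*Y ↦ 3·6·2·1 = 36
  -X*Z ↦ -1·6·1·0 = 0
  -3*Y**2 ↦ -3·1·4·1 = -12
  Z**2 ↦ 1·1·1·0 = 0
Sum: F(6, 2, 0) = (36) + (0) + (-12) + (0) = 24.
Reducing mod 7: 24 ≡ 3 (mod 7).
Since F(a, b, c) ≡ 3 ≠ 0 (mod 7), P does NOT lie on the curve.


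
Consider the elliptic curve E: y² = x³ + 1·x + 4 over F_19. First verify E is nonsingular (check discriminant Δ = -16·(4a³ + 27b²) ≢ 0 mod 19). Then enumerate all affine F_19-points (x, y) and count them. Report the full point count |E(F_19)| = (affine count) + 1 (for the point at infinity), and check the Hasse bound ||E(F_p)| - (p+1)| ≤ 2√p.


Affine points = {(0, 2), (0, 17), (1, 5), (1, 14), (5, 1), (5, 18), (6, 6), (6, 13), (8, 7), (8, 12), (9, 1), (9, 18), (10, 8), (10, 11), (11, 4), (11, 15), (14, 8), (14, 11)}; affine count = 18; |E(F_19)| = 19.

Discriminant check: Δ ∝ 4a³ + 27b² = 4·1³ + 27·4² = 4·1 + 27·16 ≡ 18 (mod 19). Nonzero ⇒ E is nonsingular.
For each x ∈ F_19, compute rhs = x³ + 1·x + 4 mod 19, then count y ∈ F_19 with y² ≡ rhs.
  x = 0: rhs = 4, matching y values: 2, 17 (2 points).
  x = 1: rhs = 6, matching y values: 5, 14 (2 points).
  x = 2: rhs = 14, matching y values: none (0 points).
  x = 3: rhs = 15, matching y values: none (0 points).
  x = 4: rhs = 15, matching y values: none (0 points).
  x = 5: rhs = 1, matching y values: 1, 18 (2 points).
  x = 6: rhs = 17, matching y values: 6, 13 (2 points).
  x = 7: rhs = 12, matching y values: none (0 points).
  x = 8: rhs = 11, matching y values: 7, 12 (2 points).
  x = 9: rhs = 1, matching y values: 1, 18 (2 points).
  x = 10: rhs = 7, matching y values: 8, 11 (2 points).
  x = 11: rhs = 16, matching y values: 4, 15 (2 points).
  x = 12: rhs = 15, matching y values: none (0 points).
  x = 13: rhs = 10, matching y values: none (0 points).
  x = 14: rhs = 7, matching y values: 8, 11 (2 points).
  x = 15: rhs = 12, matching y values: none (0 points).
  x = 16: rhs = 12, matching y values: none (0 points).
  x = 17: rhs = 13, matching y values: none (0 points).
  x = 18: rhs = 2, matching y values: none (0 points).
Total affine count: 18.
Full point count |E(F_19)| = 18 + 1 = 19.
Hasse bound: |19 − (19+1)| = |-1| = 1 ≤ 2√19 ≈ 8.7178 ✓.


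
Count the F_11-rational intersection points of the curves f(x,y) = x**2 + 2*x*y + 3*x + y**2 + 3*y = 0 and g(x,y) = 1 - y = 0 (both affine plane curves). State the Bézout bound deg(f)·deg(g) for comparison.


Common zeros: {(7, 1), (10, 1)}; count = 2; Bézout bound = 2.

deg(f) = 2, deg(g) = 1, so Bézout bound = 2.
Scan x ∈ F_11. For each x, list the y ∈ F_11 with f(x, y) ≡ 0 and those with g(x, y) ≡ 0 (mod 11); the common zeros in that column are the intersection.
  x = 0: f ≡ 0 at y ∈ {0, 8}; g ≡ 0 at y ∈ {1}; common: ∅.
  x = 1: f ≡ 0 at y ∈ {7, 10}; g ≡ 0 at y ∈ {1}; common: ∅.
  x = 2: f ≡ 0 at y ∈ {6, 9}; g ≡ 0 at y ∈ {1}; common: ∅.
  x = 3: f ≡ 0 at y ∈ {5, 8}; g ≡ 0 at y ∈ {1}; common: ∅.
  x = 4: f ≡ 0 at y ∈ {4, 7}; g ≡ 0 at y ∈ {1}; common: ∅.
  x = 5: f ≡ 0 at y ∈ {3, 6}; g ≡ 0 at y ∈ {1}; common: ∅.
  x = 6: f ≡ 0 at y ∈ {2, 5}; g ≡ 0 at y ∈ {1}; common: ∅.
  x = 7: f ≡ 0 at y ∈ {1, 4}; g ≡ 0 at y ∈ {1}; common: {1}.
  x = 8: f ≡ 0 at y ∈ {0, 3}; g ≡ 0 at y ∈ {1}; common: ∅.
  x = 9: f ≡ 0 at y ∈ {2, 10}; g ≡ 0 at y ∈ {1}; common: ∅.
  x = 10: f ≡ 0 at y ∈ {1, 9}; g ≡ 0 at y ∈ {1}; common: {1}.
Collecting: common zeros = {(7, 1), (10, 1)}, so the count is 2.
Comparison with the Bézout bound: 2 ≤ 2 = deg(f)·deg(g), as expected for curves with no common component (the bound is attained).
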